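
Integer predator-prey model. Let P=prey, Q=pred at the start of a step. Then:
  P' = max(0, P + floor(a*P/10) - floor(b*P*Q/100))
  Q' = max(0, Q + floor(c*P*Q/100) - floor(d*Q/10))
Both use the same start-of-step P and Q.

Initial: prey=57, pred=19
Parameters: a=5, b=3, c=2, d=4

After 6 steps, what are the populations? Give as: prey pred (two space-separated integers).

Answer: 0 14

Derivation:
Step 1: prey: 57+28-32=53; pred: 19+21-7=33
Step 2: prey: 53+26-52=27; pred: 33+34-13=54
Step 3: prey: 27+13-43=0; pred: 54+29-21=62
Step 4: prey: 0+0-0=0; pred: 62+0-24=38
Step 5: prey: 0+0-0=0; pred: 38+0-15=23
Step 6: prey: 0+0-0=0; pred: 23+0-9=14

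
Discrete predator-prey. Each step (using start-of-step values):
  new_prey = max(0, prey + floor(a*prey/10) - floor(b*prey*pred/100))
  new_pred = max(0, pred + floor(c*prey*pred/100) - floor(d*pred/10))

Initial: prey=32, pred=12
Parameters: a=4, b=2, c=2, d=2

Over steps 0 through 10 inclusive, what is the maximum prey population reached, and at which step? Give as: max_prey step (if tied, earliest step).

Step 1: prey: 32+12-7=37; pred: 12+7-2=17
Step 2: prey: 37+14-12=39; pred: 17+12-3=26
Step 3: prey: 39+15-20=34; pred: 26+20-5=41
Step 4: prey: 34+13-27=20; pred: 41+27-8=60
Step 5: prey: 20+8-24=4; pred: 60+24-12=72
Step 6: prey: 4+1-5=0; pred: 72+5-14=63
Step 7: prey: 0+0-0=0; pred: 63+0-12=51
Step 8: prey: 0+0-0=0; pred: 51+0-10=41
Step 9: prey: 0+0-0=0; pred: 41+0-8=33
Step 10: prey: 0+0-0=0; pred: 33+0-6=27
Max prey = 39 at step 2

Answer: 39 2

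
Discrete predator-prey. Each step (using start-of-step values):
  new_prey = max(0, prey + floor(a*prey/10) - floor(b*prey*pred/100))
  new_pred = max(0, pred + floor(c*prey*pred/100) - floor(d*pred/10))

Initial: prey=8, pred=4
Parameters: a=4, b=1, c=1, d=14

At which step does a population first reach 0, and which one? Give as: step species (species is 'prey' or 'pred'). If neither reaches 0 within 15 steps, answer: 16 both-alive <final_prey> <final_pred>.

Step 1: prey: 8+3-0=11; pred: 4+0-5=0
First extinction: pred at step 1

Answer: 1 pred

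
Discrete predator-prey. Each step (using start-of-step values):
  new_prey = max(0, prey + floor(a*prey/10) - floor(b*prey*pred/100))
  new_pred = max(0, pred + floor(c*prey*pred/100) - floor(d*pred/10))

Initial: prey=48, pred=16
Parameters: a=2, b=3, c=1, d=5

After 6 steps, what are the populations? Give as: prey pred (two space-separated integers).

Answer: 20 3

Derivation:
Step 1: prey: 48+9-23=34; pred: 16+7-8=15
Step 2: prey: 34+6-15=25; pred: 15+5-7=13
Step 3: prey: 25+5-9=21; pred: 13+3-6=10
Step 4: prey: 21+4-6=19; pred: 10+2-5=7
Step 5: prey: 19+3-3=19; pred: 7+1-3=5
Step 6: prey: 19+3-2=20; pred: 5+0-2=3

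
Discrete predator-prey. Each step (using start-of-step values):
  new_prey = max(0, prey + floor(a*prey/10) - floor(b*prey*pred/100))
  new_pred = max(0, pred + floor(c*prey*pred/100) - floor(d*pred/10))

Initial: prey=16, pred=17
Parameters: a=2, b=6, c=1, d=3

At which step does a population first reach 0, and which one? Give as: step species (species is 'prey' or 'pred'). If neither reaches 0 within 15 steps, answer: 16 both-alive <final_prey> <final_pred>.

Answer: 16 both-alive 1 3

Derivation:
Step 1: prey: 16+3-16=3; pred: 17+2-5=14
Step 2: prey: 3+0-2=1; pred: 14+0-4=10
Step 3: prey: 1+0-0=1; pred: 10+0-3=7
Step 4: prey: 1+0-0=1; pred: 7+0-2=5
Step 5: prey: 1+0-0=1; pred: 5+0-1=4
Step 6: prey: 1+0-0=1; pred: 4+0-1=3
Step 7: prey: 1+0-0=1; pred: 3+0-0=3
Steps 8-15: state stable at prey=1, pred=3 (no change)
No extinction within 15 steps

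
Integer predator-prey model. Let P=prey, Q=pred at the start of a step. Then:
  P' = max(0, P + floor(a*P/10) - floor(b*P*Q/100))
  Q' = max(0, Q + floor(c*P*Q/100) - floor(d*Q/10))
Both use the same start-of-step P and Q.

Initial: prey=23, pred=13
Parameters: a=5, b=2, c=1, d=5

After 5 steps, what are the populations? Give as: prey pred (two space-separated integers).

Answer: 100 7

Derivation:
Step 1: prey: 23+11-5=29; pred: 13+2-6=9
Step 2: prey: 29+14-5=38; pred: 9+2-4=7
Step 3: prey: 38+19-5=52; pred: 7+2-3=6
Step 4: prey: 52+26-6=72; pred: 6+3-3=6
Step 5: prey: 72+36-8=100; pred: 6+4-3=7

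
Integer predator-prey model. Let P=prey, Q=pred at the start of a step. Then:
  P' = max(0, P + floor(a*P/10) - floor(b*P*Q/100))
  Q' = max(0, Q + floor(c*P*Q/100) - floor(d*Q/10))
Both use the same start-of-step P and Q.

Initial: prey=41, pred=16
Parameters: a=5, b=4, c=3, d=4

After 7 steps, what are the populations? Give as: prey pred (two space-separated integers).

Answer: 0 7

Derivation:
Step 1: prey: 41+20-26=35; pred: 16+19-6=29
Step 2: prey: 35+17-40=12; pred: 29+30-11=48
Step 3: prey: 12+6-23=0; pred: 48+17-19=46
Step 4: prey: 0+0-0=0; pred: 46+0-18=28
Step 5: prey: 0+0-0=0; pred: 28+0-11=17
Step 6: prey: 0+0-0=0; pred: 17+0-6=11
Step 7: prey: 0+0-0=0; pred: 11+0-4=7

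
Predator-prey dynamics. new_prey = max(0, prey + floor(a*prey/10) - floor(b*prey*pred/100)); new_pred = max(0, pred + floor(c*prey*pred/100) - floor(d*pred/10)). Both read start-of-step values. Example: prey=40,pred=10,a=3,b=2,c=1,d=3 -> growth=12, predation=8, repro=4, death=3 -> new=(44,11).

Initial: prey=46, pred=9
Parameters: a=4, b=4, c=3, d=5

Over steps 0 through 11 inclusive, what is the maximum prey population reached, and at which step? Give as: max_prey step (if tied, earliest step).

Answer: 48 1

Derivation:
Step 1: prey: 46+18-16=48; pred: 9+12-4=17
Step 2: prey: 48+19-32=35; pred: 17+24-8=33
Step 3: prey: 35+14-46=3; pred: 33+34-16=51
Step 4: prey: 3+1-6=0; pred: 51+4-25=30
Step 5: prey: 0+0-0=0; pred: 30+0-15=15
Step 6: prey: 0+0-0=0; pred: 15+0-7=8
Step 7: prey: 0+0-0=0; pred: 8+0-4=4
Step 8: prey: 0+0-0=0; pred: 4+0-2=2
Step 9: prey: 0+0-0=0; pred: 2+0-1=1
Step 10: prey: 0+0-0=0; pred: 1+0-0=1
Step 11: prey: 0+0-0=0; pred: 1+0-0=1
Max prey = 48 at step 1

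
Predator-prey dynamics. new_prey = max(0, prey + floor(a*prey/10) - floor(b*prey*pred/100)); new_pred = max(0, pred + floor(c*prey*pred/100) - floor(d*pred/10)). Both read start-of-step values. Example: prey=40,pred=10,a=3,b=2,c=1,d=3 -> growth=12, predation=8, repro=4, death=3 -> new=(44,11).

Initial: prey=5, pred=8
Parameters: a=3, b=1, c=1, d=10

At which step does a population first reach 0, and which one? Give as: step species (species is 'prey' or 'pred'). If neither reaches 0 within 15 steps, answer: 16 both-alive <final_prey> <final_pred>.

Answer: 1 pred

Derivation:
Step 1: prey: 5+1-0=6; pred: 8+0-8=0
First extinction: pred at step 1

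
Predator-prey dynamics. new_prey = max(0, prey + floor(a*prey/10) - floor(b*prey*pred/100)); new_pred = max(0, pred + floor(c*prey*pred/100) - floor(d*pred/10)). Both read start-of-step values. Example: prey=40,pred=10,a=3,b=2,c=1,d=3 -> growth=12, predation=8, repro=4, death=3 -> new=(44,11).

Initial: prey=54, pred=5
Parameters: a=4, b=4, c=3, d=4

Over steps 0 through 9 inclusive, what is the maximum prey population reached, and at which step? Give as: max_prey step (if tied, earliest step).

Answer: 65 1

Derivation:
Step 1: prey: 54+21-10=65; pred: 5+8-2=11
Step 2: prey: 65+26-28=63; pred: 11+21-4=28
Step 3: prey: 63+25-70=18; pred: 28+52-11=69
Step 4: prey: 18+7-49=0; pred: 69+37-27=79
Step 5: prey: 0+0-0=0; pred: 79+0-31=48
Step 6: prey: 0+0-0=0; pred: 48+0-19=29
Step 7: prey: 0+0-0=0; pred: 29+0-11=18
Step 8: prey: 0+0-0=0; pred: 18+0-7=11
Step 9: prey: 0+0-0=0; pred: 11+0-4=7
Max prey = 65 at step 1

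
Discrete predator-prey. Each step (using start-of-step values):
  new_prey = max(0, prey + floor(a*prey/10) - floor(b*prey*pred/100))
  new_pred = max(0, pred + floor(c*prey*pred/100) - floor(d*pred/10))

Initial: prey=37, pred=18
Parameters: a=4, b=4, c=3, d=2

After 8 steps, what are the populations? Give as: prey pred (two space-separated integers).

Step 1: prey: 37+14-26=25; pred: 18+19-3=34
Step 2: prey: 25+10-34=1; pred: 34+25-6=53
Step 3: prey: 1+0-2=0; pred: 53+1-10=44
Step 4: prey: 0+0-0=0; pred: 44+0-8=36
Step 5: prey: 0+0-0=0; pred: 36+0-7=29
Step 6: prey: 0+0-0=0; pred: 29+0-5=24
Step 7: prey: 0+0-0=0; pred: 24+0-4=20
Step 8: prey: 0+0-0=0; pred: 20+0-4=16

Answer: 0 16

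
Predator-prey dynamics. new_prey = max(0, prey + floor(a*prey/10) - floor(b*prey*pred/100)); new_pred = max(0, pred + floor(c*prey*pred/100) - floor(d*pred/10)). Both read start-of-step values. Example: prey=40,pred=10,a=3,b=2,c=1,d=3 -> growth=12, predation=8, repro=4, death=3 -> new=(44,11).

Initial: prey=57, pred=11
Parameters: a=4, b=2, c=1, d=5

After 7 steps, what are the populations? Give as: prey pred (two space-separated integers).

Answer: 36 49

Derivation:
Step 1: prey: 57+22-12=67; pred: 11+6-5=12
Step 2: prey: 67+26-16=77; pred: 12+8-6=14
Step 3: prey: 77+30-21=86; pred: 14+10-7=17
Step 4: prey: 86+34-29=91; pred: 17+14-8=23
Step 5: prey: 91+36-41=86; pred: 23+20-11=32
Step 6: prey: 86+34-55=65; pred: 32+27-16=43
Step 7: prey: 65+26-55=36; pred: 43+27-21=49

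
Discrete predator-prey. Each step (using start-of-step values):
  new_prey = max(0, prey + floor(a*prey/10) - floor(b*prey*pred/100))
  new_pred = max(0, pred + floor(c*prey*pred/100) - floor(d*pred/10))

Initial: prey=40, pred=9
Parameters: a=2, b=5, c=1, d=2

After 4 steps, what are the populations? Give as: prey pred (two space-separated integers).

Answer: 7 11

Derivation:
Step 1: prey: 40+8-18=30; pred: 9+3-1=11
Step 2: prey: 30+6-16=20; pred: 11+3-2=12
Step 3: prey: 20+4-12=12; pred: 12+2-2=12
Step 4: prey: 12+2-7=7; pred: 12+1-2=11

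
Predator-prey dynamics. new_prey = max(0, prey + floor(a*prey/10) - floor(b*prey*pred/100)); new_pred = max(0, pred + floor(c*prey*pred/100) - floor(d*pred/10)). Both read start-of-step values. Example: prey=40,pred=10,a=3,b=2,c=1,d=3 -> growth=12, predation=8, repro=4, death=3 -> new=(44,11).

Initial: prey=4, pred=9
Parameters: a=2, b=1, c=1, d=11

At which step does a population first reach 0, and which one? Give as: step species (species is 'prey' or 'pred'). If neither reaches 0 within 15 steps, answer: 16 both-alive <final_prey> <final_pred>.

Answer: 1 pred

Derivation:
Step 1: prey: 4+0-0=4; pred: 9+0-9=0
First extinction: pred at step 1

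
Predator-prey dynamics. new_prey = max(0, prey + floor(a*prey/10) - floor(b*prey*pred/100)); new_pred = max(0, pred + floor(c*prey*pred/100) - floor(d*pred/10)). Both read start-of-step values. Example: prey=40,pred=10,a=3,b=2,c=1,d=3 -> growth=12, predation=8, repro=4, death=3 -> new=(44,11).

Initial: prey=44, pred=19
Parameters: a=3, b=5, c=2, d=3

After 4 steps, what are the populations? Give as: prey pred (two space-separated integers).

Step 1: prey: 44+13-41=16; pred: 19+16-5=30
Step 2: prey: 16+4-24=0; pred: 30+9-9=30
Step 3: prey: 0+0-0=0; pred: 30+0-9=21
Step 4: prey: 0+0-0=0; pred: 21+0-6=15

Answer: 0 15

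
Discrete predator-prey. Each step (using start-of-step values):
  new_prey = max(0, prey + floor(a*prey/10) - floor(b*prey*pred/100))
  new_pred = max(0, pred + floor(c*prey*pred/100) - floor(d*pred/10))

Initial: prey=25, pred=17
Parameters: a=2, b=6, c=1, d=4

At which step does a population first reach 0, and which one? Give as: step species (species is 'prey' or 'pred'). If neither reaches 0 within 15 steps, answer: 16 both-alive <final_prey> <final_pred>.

Step 1: prey: 25+5-25=5; pred: 17+4-6=15
Step 2: prey: 5+1-4=2; pred: 15+0-6=9
Step 3: prey: 2+0-1=1; pred: 9+0-3=6
Step 4: prey: 1+0-0=1; pred: 6+0-2=4
Step 5: prey: 1+0-0=1; pred: 4+0-1=3
Step 6: prey: 1+0-0=1; pred: 3+0-1=2
Step 7: prey: 1+0-0=1; pred: 2+0-0=2
Steps 8-15: state stable at prey=1, pred=2 (no change)
No extinction within 15 steps

Answer: 16 both-alive 1 2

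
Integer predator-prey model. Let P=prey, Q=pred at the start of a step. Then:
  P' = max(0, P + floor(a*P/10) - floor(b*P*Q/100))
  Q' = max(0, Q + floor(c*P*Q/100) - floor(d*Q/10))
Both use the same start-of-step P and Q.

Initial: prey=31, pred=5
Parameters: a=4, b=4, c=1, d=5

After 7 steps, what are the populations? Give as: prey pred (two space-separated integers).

Step 1: prey: 31+12-6=37; pred: 5+1-2=4
Step 2: prey: 37+14-5=46; pred: 4+1-2=3
Step 3: prey: 46+18-5=59; pred: 3+1-1=3
Step 4: prey: 59+23-7=75; pred: 3+1-1=3
Step 5: prey: 75+30-9=96; pred: 3+2-1=4
Step 6: prey: 96+38-15=119; pred: 4+3-2=5
Step 7: prey: 119+47-23=143; pred: 5+5-2=8

Answer: 143 8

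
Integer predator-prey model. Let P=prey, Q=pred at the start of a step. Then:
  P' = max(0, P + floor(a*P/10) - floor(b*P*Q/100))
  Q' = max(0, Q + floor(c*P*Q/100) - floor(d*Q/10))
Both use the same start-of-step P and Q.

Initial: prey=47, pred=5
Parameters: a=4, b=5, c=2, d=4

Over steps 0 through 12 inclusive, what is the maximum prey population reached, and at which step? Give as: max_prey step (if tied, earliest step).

Step 1: prey: 47+18-11=54; pred: 5+4-2=7
Step 2: prey: 54+21-18=57; pred: 7+7-2=12
Step 3: prey: 57+22-34=45; pred: 12+13-4=21
Step 4: prey: 45+18-47=16; pred: 21+18-8=31
Step 5: prey: 16+6-24=0; pred: 31+9-12=28
Step 6: prey: 0+0-0=0; pred: 28+0-11=17
Step 7: prey: 0+0-0=0; pred: 17+0-6=11
Step 8: prey: 0+0-0=0; pred: 11+0-4=7
Step 9: prey: 0+0-0=0; pred: 7+0-2=5
Step 10: prey: 0+0-0=0; pred: 5+0-2=3
Step 11: prey: 0+0-0=0; pred: 3+0-1=2
Step 12: prey: 0+0-0=0; pred: 2+0-0=2
Max prey = 57 at step 2

Answer: 57 2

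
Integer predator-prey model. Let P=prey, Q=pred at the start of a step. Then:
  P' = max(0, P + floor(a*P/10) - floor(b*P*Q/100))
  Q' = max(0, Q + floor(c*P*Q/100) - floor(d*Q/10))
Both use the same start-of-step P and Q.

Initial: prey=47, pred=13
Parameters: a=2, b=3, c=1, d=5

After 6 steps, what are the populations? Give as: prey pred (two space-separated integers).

Step 1: prey: 47+9-18=38; pred: 13+6-6=13
Step 2: prey: 38+7-14=31; pred: 13+4-6=11
Step 3: prey: 31+6-10=27; pred: 11+3-5=9
Step 4: prey: 27+5-7=25; pred: 9+2-4=7
Step 5: prey: 25+5-5=25; pred: 7+1-3=5
Step 6: prey: 25+5-3=27; pred: 5+1-2=4

Answer: 27 4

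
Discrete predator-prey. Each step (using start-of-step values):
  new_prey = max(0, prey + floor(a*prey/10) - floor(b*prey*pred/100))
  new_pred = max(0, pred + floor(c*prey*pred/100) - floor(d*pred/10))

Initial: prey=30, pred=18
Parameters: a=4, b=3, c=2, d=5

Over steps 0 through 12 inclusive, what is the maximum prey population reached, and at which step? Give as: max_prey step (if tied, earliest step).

Answer: 51 12

Derivation:
Step 1: prey: 30+12-16=26; pred: 18+10-9=19
Step 2: prey: 26+10-14=22; pred: 19+9-9=19
Step 3: prey: 22+8-12=18; pred: 19+8-9=18
Step 4: prey: 18+7-9=16; pred: 18+6-9=15
Step 5: prey: 16+6-7=15; pred: 15+4-7=12
Step 6: prey: 15+6-5=16; pred: 12+3-6=9
Step 7: prey: 16+6-4=18; pred: 9+2-4=7
Step 8: prey: 18+7-3=22; pred: 7+2-3=6
Step 9: prey: 22+8-3=27; pred: 6+2-3=5
Step 10: prey: 27+10-4=33; pred: 5+2-2=5
Step 11: prey: 33+13-4=42; pred: 5+3-2=6
Step 12: prey: 42+16-7=51; pred: 6+5-3=8
Max prey = 51 at step 12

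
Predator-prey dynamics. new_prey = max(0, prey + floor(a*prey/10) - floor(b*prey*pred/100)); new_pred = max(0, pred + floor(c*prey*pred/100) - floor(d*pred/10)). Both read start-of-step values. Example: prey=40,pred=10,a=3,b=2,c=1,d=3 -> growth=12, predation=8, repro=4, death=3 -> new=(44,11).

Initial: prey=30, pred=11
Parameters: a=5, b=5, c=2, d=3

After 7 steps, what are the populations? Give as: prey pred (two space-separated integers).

Answer: 2 9

Derivation:
Step 1: prey: 30+15-16=29; pred: 11+6-3=14
Step 2: prey: 29+14-20=23; pred: 14+8-4=18
Step 3: prey: 23+11-20=14; pred: 18+8-5=21
Step 4: prey: 14+7-14=7; pred: 21+5-6=20
Step 5: prey: 7+3-7=3; pred: 20+2-6=16
Step 6: prey: 3+1-2=2; pred: 16+0-4=12
Step 7: prey: 2+1-1=2; pred: 12+0-3=9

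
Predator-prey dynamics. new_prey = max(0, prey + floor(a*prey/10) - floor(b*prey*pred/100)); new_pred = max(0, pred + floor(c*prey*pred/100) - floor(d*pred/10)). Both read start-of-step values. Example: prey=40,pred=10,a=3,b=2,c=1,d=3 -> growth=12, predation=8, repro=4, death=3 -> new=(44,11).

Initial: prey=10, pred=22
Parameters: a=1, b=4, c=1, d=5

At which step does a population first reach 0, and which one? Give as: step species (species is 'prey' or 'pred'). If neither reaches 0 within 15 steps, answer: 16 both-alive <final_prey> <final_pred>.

Answer: 16 both-alive 2 1

Derivation:
Step 1: prey: 10+1-8=3; pred: 22+2-11=13
Step 2: prey: 3+0-1=2; pred: 13+0-6=7
Step 3: prey: 2+0-0=2; pred: 7+0-3=4
Step 4: prey: 2+0-0=2; pred: 4+0-2=2
Step 5: prey: 2+0-0=2; pred: 2+0-1=1
Step 6: prey: 2+0-0=2; pred: 1+0-0=1
Steps 7-15: state stable at prey=2, pred=1 (no change)
No extinction within 15 steps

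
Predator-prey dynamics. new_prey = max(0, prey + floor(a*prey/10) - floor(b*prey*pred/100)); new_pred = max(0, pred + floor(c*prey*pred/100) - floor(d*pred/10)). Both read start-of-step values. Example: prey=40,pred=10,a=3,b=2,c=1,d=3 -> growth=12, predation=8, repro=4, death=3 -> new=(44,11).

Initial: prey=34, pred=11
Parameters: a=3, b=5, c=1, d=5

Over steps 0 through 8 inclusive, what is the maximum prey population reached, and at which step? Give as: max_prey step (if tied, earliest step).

Answer: 45 8

Derivation:
Step 1: prey: 34+10-18=26; pred: 11+3-5=9
Step 2: prey: 26+7-11=22; pred: 9+2-4=7
Step 3: prey: 22+6-7=21; pred: 7+1-3=5
Step 4: prey: 21+6-5=22; pred: 5+1-2=4
Step 5: prey: 22+6-4=24; pred: 4+0-2=2
Step 6: prey: 24+7-2=29; pred: 2+0-1=1
Step 7: prey: 29+8-1=36; pred: 1+0-0=1
Step 8: prey: 36+10-1=45; pred: 1+0-0=1
Max prey = 45 at step 8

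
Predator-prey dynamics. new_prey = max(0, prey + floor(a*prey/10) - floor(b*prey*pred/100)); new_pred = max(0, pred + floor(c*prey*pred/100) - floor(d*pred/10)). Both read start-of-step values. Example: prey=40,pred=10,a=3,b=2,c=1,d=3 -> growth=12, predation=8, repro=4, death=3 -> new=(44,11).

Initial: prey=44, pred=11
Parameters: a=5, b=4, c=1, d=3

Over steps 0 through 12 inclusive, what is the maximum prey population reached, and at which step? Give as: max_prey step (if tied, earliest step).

Answer: 48 2

Derivation:
Step 1: prey: 44+22-19=47; pred: 11+4-3=12
Step 2: prey: 47+23-22=48; pred: 12+5-3=14
Step 3: prey: 48+24-26=46; pred: 14+6-4=16
Step 4: prey: 46+23-29=40; pred: 16+7-4=19
Step 5: prey: 40+20-30=30; pred: 19+7-5=21
Step 6: prey: 30+15-25=20; pred: 21+6-6=21
Step 7: prey: 20+10-16=14; pred: 21+4-6=19
Step 8: prey: 14+7-10=11; pred: 19+2-5=16
Step 9: prey: 11+5-7=9; pred: 16+1-4=13
Step 10: prey: 9+4-4=9; pred: 13+1-3=11
Step 11: prey: 9+4-3=10; pred: 11+0-3=8
Step 12: prey: 10+5-3=12; pred: 8+0-2=6
Max prey = 48 at step 2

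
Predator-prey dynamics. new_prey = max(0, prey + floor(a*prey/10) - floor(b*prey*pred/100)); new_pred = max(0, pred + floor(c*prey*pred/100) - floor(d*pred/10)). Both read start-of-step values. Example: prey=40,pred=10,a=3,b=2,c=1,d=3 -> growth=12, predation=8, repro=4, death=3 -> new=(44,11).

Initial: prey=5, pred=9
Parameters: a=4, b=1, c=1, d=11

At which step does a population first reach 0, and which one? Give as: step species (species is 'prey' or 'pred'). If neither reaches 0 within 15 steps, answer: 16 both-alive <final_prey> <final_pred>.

Answer: 1 pred

Derivation:
Step 1: prey: 5+2-0=7; pred: 9+0-9=0
First extinction: pred at step 1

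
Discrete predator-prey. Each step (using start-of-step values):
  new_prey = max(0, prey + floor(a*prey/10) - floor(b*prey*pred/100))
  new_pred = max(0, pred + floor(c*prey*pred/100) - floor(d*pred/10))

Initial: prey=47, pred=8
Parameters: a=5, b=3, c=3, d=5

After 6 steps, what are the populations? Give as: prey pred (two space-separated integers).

Step 1: prey: 47+23-11=59; pred: 8+11-4=15
Step 2: prey: 59+29-26=62; pred: 15+26-7=34
Step 3: prey: 62+31-63=30; pred: 34+63-17=80
Step 4: prey: 30+15-72=0; pred: 80+72-40=112
Step 5: prey: 0+0-0=0; pred: 112+0-56=56
Step 6: prey: 0+0-0=0; pred: 56+0-28=28

Answer: 0 28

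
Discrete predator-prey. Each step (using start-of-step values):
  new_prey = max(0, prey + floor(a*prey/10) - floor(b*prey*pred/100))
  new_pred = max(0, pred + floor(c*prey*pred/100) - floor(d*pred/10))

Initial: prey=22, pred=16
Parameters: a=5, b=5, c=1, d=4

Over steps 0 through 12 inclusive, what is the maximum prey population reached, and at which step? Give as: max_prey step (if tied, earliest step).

Answer: 160 12

Derivation:
Step 1: prey: 22+11-17=16; pred: 16+3-6=13
Step 2: prey: 16+8-10=14; pred: 13+2-5=10
Step 3: prey: 14+7-7=14; pred: 10+1-4=7
Step 4: prey: 14+7-4=17; pred: 7+0-2=5
Step 5: prey: 17+8-4=21; pred: 5+0-2=3
Step 6: prey: 21+10-3=28; pred: 3+0-1=2
Step 7: prey: 28+14-2=40; pred: 2+0-0=2
Step 8: prey: 40+20-4=56; pred: 2+0-0=2
Step 9: prey: 56+28-5=79; pred: 2+1-0=3
Step 10: prey: 79+39-11=107; pred: 3+2-1=4
Step 11: prey: 107+53-21=139; pred: 4+4-1=7
Step 12: prey: 139+69-48=160; pred: 7+9-2=14
Max prey = 160 at step 12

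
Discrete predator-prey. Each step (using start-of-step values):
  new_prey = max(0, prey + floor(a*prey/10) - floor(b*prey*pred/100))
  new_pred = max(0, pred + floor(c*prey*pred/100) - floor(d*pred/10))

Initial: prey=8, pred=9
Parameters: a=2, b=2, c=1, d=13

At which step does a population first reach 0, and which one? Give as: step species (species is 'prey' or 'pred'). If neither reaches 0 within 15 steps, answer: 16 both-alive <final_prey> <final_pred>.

Step 1: prey: 8+1-1=8; pred: 9+0-11=0
First extinction: pred at step 1

Answer: 1 pred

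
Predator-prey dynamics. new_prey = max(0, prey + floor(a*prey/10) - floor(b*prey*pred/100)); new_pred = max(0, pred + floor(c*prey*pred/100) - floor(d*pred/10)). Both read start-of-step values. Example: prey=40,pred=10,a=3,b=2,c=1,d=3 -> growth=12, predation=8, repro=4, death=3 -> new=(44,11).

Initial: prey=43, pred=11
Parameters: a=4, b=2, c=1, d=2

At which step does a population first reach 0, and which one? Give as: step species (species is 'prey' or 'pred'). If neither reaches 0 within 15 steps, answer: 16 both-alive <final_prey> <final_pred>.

Answer: 16 both-alive 1 12

Derivation:
Step 1: prey: 43+17-9=51; pred: 11+4-2=13
Step 2: prey: 51+20-13=58; pred: 13+6-2=17
Step 3: prey: 58+23-19=62; pred: 17+9-3=23
Step 4: prey: 62+24-28=58; pred: 23+14-4=33
Step 5: prey: 58+23-38=43; pred: 33+19-6=46
Step 6: prey: 43+17-39=21; pred: 46+19-9=56
Step 7: prey: 21+8-23=6; pred: 56+11-11=56
Step 8: prey: 6+2-6=2; pred: 56+3-11=48
Step 9: prey: 2+0-1=1; pred: 48+0-9=39
Step 10: prey: 1+0-0=1; pred: 39+0-7=32
Step 11: prey: 1+0-0=1; pred: 32+0-6=26
Step 12: prey: 1+0-0=1; pred: 26+0-5=21
Step 13: prey: 1+0-0=1; pred: 21+0-4=17
Step 14: prey: 1+0-0=1; pred: 17+0-3=14
Step 15: prey: 1+0-0=1; pred: 14+0-2=12
No extinction within 15 steps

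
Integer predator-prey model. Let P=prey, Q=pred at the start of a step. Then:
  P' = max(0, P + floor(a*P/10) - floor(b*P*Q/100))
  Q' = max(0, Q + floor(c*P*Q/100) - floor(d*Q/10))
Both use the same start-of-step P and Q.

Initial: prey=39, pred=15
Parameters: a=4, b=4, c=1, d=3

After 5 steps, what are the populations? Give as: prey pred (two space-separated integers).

Step 1: prey: 39+15-23=31; pred: 15+5-4=16
Step 2: prey: 31+12-19=24; pred: 16+4-4=16
Step 3: prey: 24+9-15=18; pred: 16+3-4=15
Step 4: prey: 18+7-10=15; pred: 15+2-4=13
Step 5: prey: 15+6-7=14; pred: 13+1-3=11

Answer: 14 11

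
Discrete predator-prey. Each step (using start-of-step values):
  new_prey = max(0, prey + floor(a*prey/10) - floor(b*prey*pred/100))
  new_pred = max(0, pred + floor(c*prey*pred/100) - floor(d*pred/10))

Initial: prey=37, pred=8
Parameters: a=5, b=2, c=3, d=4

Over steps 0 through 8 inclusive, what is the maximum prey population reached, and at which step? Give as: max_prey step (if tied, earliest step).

Answer: 62 2

Derivation:
Step 1: prey: 37+18-5=50; pred: 8+8-3=13
Step 2: prey: 50+25-13=62; pred: 13+19-5=27
Step 3: prey: 62+31-33=60; pred: 27+50-10=67
Step 4: prey: 60+30-80=10; pred: 67+120-26=161
Step 5: prey: 10+5-32=0; pred: 161+48-64=145
Step 6: prey: 0+0-0=0; pred: 145+0-58=87
Step 7: prey: 0+0-0=0; pred: 87+0-34=53
Step 8: prey: 0+0-0=0; pred: 53+0-21=32
Max prey = 62 at step 2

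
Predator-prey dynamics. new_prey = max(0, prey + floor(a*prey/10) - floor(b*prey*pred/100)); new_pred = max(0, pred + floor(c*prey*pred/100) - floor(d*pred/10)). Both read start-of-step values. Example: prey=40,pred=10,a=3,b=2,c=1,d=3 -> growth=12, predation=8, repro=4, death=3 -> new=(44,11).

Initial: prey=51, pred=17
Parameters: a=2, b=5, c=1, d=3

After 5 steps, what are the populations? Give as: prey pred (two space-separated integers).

Answer: 1 7

Derivation:
Step 1: prey: 51+10-43=18; pred: 17+8-5=20
Step 2: prey: 18+3-18=3; pred: 20+3-6=17
Step 3: prey: 3+0-2=1; pred: 17+0-5=12
Step 4: prey: 1+0-0=1; pred: 12+0-3=9
Step 5: prey: 1+0-0=1; pred: 9+0-2=7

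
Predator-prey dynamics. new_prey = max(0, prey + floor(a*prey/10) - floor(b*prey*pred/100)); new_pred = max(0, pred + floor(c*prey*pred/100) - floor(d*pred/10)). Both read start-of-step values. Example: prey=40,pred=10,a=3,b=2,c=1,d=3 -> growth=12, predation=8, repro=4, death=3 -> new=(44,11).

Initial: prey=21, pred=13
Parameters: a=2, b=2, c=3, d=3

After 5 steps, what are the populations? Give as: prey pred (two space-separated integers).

Step 1: prey: 21+4-5=20; pred: 13+8-3=18
Step 2: prey: 20+4-7=17; pred: 18+10-5=23
Step 3: prey: 17+3-7=13; pred: 23+11-6=28
Step 4: prey: 13+2-7=8; pred: 28+10-8=30
Step 5: prey: 8+1-4=5; pred: 30+7-9=28

Answer: 5 28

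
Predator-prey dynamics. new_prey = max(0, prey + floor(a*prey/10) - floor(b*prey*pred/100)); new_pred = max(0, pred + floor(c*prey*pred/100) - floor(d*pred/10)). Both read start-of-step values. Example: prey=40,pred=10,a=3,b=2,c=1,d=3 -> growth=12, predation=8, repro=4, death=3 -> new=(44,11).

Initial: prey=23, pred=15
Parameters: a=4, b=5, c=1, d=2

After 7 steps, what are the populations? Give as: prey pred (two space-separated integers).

Step 1: prey: 23+9-17=15; pred: 15+3-3=15
Step 2: prey: 15+6-11=10; pred: 15+2-3=14
Step 3: prey: 10+4-7=7; pred: 14+1-2=13
Step 4: prey: 7+2-4=5; pred: 13+0-2=11
Step 5: prey: 5+2-2=5; pred: 11+0-2=9
Step 6: prey: 5+2-2=5; pred: 9+0-1=8
Step 7: prey: 5+2-2=5; pred: 8+0-1=7

Answer: 5 7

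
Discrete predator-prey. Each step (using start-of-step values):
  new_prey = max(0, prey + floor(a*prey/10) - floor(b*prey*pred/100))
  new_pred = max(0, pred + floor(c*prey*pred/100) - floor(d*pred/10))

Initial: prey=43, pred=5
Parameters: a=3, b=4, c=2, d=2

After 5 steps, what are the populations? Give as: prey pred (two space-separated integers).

Answer: 0 37

Derivation:
Step 1: prey: 43+12-8=47; pred: 5+4-1=8
Step 2: prey: 47+14-15=46; pred: 8+7-1=14
Step 3: prey: 46+13-25=34; pred: 14+12-2=24
Step 4: prey: 34+10-32=12; pred: 24+16-4=36
Step 5: prey: 12+3-17=0; pred: 36+8-7=37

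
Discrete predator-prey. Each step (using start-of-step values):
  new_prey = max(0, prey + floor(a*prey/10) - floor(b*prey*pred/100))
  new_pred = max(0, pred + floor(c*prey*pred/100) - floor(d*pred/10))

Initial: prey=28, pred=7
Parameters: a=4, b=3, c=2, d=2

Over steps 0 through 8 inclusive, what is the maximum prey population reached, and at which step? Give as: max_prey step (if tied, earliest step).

Step 1: prey: 28+11-5=34; pred: 7+3-1=9
Step 2: prey: 34+13-9=38; pred: 9+6-1=14
Step 3: prey: 38+15-15=38; pred: 14+10-2=22
Step 4: prey: 38+15-25=28; pred: 22+16-4=34
Step 5: prey: 28+11-28=11; pred: 34+19-6=47
Step 6: prey: 11+4-15=0; pred: 47+10-9=48
Step 7: prey: 0+0-0=0; pred: 48+0-9=39
Step 8: prey: 0+0-0=0; pred: 39+0-7=32
Max prey = 38 at step 2

Answer: 38 2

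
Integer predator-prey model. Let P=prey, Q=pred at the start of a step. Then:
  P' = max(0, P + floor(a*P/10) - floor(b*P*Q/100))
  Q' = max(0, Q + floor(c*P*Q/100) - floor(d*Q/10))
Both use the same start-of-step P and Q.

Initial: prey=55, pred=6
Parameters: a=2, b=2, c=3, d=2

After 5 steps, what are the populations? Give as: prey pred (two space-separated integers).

Answer: 0 116

Derivation:
Step 1: prey: 55+11-6=60; pred: 6+9-1=14
Step 2: prey: 60+12-16=56; pred: 14+25-2=37
Step 3: prey: 56+11-41=26; pred: 37+62-7=92
Step 4: prey: 26+5-47=0; pred: 92+71-18=145
Step 5: prey: 0+0-0=0; pred: 145+0-29=116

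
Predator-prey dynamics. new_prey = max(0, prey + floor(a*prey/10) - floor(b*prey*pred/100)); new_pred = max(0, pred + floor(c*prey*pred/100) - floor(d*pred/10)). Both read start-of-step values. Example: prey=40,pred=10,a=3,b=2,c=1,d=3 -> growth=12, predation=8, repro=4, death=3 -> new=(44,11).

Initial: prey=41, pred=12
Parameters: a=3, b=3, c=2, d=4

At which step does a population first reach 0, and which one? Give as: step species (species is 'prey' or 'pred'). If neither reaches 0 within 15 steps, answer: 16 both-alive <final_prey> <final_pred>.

Answer: 16 both-alive 2 2

Derivation:
Step 1: prey: 41+12-14=39; pred: 12+9-4=17
Step 2: prey: 39+11-19=31; pred: 17+13-6=24
Step 3: prey: 31+9-22=18; pred: 24+14-9=29
Step 4: prey: 18+5-15=8; pred: 29+10-11=28
Step 5: prey: 8+2-6=4; pred: 28+4-11=21
Step 6: prey: 4+1-2=3; pred: 21+1-8=14
Step 7: prey: 3+0-1=2; pred: 14+0-5=9
Step 8: prey: 2+0-0=2; pred: 9+0-3=6
Step 9: prey: 2+0-0=2; pred: 6+0-2=4
Step 10: prey: 2+0-0=2; pred: 4+0-1=3
Step 11: prey: 2+0-0=2; pred: 3+0-1=2
Step 12: prey: 2+0-0=2; pred: 2+0-0=2
Steps 13-15: state stable at prey=2, pred=2 (no change)
No extinction within 15 steps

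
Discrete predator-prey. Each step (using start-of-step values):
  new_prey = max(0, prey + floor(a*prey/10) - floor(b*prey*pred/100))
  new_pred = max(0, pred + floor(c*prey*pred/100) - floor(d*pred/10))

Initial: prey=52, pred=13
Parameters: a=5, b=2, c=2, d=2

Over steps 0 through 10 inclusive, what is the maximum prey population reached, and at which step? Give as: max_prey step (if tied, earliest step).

Answer: 66 2

Derivation:
Step 1: prey: 52+26-13=65; pred: 13+13-2=24
Step 2: prey: 65+32-31=66; pred: 24+31-4=51
Step 3: prey: 66+33-67=32; pred: 51+67-10=108
Step 4: prey: 32+16-69=0; pred: 108+69-21=156
Step 5: prey: 0+0-0=0; pred: 156+0-31=125
Step 6: prey: 0+0-0=0; pred: 125+0-25=100
Step 7: prey: 0+0-0=0; pred: 100+0-20=80
Step 8: prey: 0+0-0=0; pred: 80+0-16=64
Step 9: prey: 0+0-0=0; pred: 64+0-12=52
Step 10: prey: 0+0-0=0; pred: 52+0-10=42
Max prey = 66 at step 2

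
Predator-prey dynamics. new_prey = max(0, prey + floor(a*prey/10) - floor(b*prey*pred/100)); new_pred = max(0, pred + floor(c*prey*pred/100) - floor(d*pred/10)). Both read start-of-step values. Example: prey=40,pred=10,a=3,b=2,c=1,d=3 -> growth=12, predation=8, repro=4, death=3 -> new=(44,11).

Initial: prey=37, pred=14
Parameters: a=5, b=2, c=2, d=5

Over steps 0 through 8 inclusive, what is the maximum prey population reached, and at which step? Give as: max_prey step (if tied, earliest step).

Step 1: prey: 37+18-10=45; pred: 14+10-7=17
Step 2: prey: 45+22-15=52; pred: 17+15-8=24
Step 3: prey: 52+26-24=54; pred: 24+24-12=36
Step 4: prey: 54+27-38=43; pred: 36+38-18=56
Step 5: prey: 43+21-48=16; pred: 56+48-28=76
Step 6: prey: 16+8-24=0; pred: 76+24-38=62
Step 7: prey: 0+0-0=0; pred: 62+0-31=31
Step 8: prey: 0+0-0=0; pred: 31+0-15=16
Max prey = 54 at step 3

Answer: 54 3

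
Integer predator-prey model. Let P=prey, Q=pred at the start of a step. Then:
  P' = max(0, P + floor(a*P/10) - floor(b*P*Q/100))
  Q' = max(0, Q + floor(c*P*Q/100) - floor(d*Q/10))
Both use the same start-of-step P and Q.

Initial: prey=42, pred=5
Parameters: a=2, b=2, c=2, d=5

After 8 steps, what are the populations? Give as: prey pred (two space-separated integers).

Answer: 7 23

Derivation:
Step 1: prey: 42+8-4=46; pred: 5+4-2=7
Step 2: prey: 46+9-6=49; pred: 7+6-3=10
Step 3: prey: 49+9-9=49; pred: 10+9-5=14
Step 4: prey: 49+9-13=45; pred: 14+13-7=20
Step 5: prey: 45+9-18=36; pred: 20+18-10=28
Step 6: prey: 36+7-20=23; pred: 28+20-14=34
Step 7: prey: 23+4-15=12; pred: 34+15-17=32
Step 8: prey: 12+2-7=7; pred: 32+7-16=23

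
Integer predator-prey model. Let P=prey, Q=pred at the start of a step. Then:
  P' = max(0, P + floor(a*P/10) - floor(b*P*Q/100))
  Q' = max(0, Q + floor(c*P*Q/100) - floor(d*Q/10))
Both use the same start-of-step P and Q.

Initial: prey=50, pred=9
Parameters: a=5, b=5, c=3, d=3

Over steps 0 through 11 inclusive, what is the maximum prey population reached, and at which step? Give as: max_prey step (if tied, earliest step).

Step 1: prey: 50+25-22=53; pred: 9+13-2=20
Step 2: prey: 53+26-53=26; pred: 20+31-6=45
Step 3: prey: 26+13-58=0; pred: 45+35-13=67
Step 4: prey: 0+0-0=0; pred: 67+0-20=47
Step 5: prey: 0+0-0=0; pred: 47+0-14=33
Step 6: prey: 0+0-0=0; pred: 33+0-9=24
Step 7: prey: 0+0-0=0; pred: 24+0-7=17
Step 8: prey: 0+0-0=0; pred: 17+0-5=12
Step 9: prey: 0+0-0=0; pred: 12+0-3=9
Step 10: prey: 0+0-0=0; pred: 9+0-2=7
Step 11: prey: 0+0-0=0; pred: 7+0-2=5
Max prey = 53 at step 1

Answer: 53 1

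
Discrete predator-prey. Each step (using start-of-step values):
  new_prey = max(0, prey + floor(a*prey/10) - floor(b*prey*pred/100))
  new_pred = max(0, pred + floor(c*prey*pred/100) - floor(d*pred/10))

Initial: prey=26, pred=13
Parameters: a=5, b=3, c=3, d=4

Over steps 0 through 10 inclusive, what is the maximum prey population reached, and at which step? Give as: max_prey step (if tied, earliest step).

Answer: 29 1

Derivation:
Step 1: prey: 26+13-10=29; pred: 13+10-5=18
Step 2: prey: 29+14-15=28; pred: 18+15-7=26
Step 3: prey: 28+14-21=21; pred: 26+21-10=37
Step 4: prey: 21+10-23=8; pred: 37+23-14=46
Step 5: prey: 8+4-11=1; pred: 46+11-18=39
Step 6: prey: 1+0-1=0; pred: 39+1-15=25
Step 7: prey: 0+0-0=0; pred: 25+0-10=15
Step 8: prey: 0+0-0=0; pred: 15+0-6=9
Step 9: prey: 0+0-0=0; pred: 9+0-3=6
Step 10: prey: 0+0-0=0; pred: 6+0-2=4
Max prey = 29 at step 1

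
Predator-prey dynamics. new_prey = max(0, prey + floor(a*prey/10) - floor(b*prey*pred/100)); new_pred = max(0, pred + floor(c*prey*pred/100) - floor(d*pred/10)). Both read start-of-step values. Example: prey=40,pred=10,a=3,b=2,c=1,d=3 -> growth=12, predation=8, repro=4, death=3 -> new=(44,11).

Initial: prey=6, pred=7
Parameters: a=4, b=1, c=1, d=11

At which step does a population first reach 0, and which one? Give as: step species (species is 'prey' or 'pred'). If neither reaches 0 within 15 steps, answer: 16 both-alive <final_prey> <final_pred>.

Step 1: prey: 6+2-0=8; pred: 7+0-7=0
First extinction: pred at step 1

Answer: 1 pred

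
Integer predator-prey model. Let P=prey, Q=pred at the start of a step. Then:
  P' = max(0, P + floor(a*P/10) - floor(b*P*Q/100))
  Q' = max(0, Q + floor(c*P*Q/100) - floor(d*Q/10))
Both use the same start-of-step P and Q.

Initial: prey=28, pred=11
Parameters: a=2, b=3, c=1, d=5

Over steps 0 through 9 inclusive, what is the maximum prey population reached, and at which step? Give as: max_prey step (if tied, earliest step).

Step 1: prey: 28+5-9=24; pred: 11+3-5=9
Step 2: prey: 24+4-6=22; pred: 9+2-4=7
Step 3: prey: 22+4-4=22; pred: 7+1-3=5
Step 4: prey: 22+4-3=23; pred: 5+1-2=4
Step 5: prey: 23+4-2=25; pred: 4+0-2=2
Step 6: prey: 25+5-1=29; pred: 2+0-1=1
Step 7: prey: 29+5-0=34; pred: 1+0-0=1
Step 8: prey: 34+6-1=39; pred: 1+0-0=1
Step 9: prey: 39+7-1=45; pred: 1+0-0=1
Max prey = 45 at step 9

Answer: 45 9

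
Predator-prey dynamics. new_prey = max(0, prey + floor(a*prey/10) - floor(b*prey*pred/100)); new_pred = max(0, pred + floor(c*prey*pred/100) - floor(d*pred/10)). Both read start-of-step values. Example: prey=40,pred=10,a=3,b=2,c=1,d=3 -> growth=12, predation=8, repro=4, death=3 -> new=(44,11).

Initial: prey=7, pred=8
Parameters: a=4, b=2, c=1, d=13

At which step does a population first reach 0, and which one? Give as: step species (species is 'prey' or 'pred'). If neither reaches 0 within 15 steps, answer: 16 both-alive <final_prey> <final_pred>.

Answer: 1 pred

Derivation:
Step 1: prey: 7+2-1=8; pred: 8+0-10=0
First extinction: pred at step 1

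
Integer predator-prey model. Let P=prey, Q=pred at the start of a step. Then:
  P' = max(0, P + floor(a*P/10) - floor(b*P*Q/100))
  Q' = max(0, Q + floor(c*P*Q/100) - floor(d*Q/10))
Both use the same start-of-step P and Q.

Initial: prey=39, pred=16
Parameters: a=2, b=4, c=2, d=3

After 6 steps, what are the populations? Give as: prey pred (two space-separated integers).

Answer: 1 8

Derivation:
Step 1: prey: 39+7-24=22; pred: 16+12-4=24
Step 2: prey: 22+4-21=5; pred: 24+10-7=27
Step 3: prey: 5+1-5=1; pred: 27+2-8=21
Step 4: prey: 1+0-0=1; pred: 21+0-6=15
Step 5: prey: 1+0-0=1; pred: 15+0-4=11
Step 6: prey: 1+0-0=1; pred: 11+0-3=8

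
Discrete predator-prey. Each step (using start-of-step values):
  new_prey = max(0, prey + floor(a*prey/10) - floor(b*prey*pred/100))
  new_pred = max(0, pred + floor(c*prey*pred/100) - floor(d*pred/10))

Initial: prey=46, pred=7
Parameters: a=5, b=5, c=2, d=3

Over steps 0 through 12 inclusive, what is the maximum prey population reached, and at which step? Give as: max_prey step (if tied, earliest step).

Step 1: prey: 46+23-16=53; pred: 7+6-2=11
Step 2: prey: 53+26-29=50; pred: 11+11-3=19
Step 3: prey: 50+25-47=28; pred: 19+19-5=33
Step 4: prey: 28+14-46=0; pred: 33+18-9=42
Step 5: prey: 0+0-0=0; pred: 42+0-12=30
Step 6: prey: 0+0-0=0; pred: 30+0-9=21
Step 7: prey: 0+0-0=0; pred: 21+0-6=15
Step 8: prey: 0+0-0=0; pred: 15+0-4=11
Step 9: prey: 0+0-0=0; pred: 11+0-3=8
Step 10: prey: 0+0-0=0; pred: 8+0-2=6
Step 11: prey: 0+0-0=0; pred: 6+0-1=5
Step 12: prey: 0+0-0=0; pred: 5+0-1=4
Max prey = 53 at step 1

Answer: 53 1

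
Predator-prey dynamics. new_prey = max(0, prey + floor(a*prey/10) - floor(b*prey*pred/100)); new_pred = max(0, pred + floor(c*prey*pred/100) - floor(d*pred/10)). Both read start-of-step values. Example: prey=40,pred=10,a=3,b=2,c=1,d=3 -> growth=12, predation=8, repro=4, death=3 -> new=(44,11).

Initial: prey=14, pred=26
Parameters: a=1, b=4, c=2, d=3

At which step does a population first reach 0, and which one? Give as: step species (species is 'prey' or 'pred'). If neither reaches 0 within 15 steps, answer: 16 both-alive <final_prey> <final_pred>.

Step 1: prey: 14+1-14=1; pred: 26+7-7=26
Step 2: prey: 1+0-1=0; pred: 26+0-7=19
First extinction: prey at step 2

Answer: 2 prey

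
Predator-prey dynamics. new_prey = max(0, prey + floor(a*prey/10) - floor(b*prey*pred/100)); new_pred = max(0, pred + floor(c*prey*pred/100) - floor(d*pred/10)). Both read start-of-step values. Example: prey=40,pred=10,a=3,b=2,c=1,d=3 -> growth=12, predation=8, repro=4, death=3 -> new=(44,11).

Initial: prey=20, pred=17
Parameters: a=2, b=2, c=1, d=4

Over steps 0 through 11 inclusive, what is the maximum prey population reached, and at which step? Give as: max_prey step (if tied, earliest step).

Step 1: prey: 20+4-6=18; pred: 17+3-6=14
Step 2: prey: 18+3-5=16; pred: 14+2-5=11
Step 3: prey: 16+3-3=16; pred: 11+1-4=8
Step 4: prey: 16+3-2=17; pred: 8+1-3=6
Step 5: prey: 17+3-2=18; pred: 6+1-2=5
Step 6: prey: 18+3-1=20; pred: 5+0-2=3
Step 7: prey: 20+4-1=23; pred: 3+0-1=2
Step 8: prey: 23+4-0=27; pred: 2+0-0=2
Step 9: prey: 27+5-1=31; pred: 2+0-0=2
Step 10: prey: 31+6-1=36; pred: 2+0-0=2
Step 11: prey: 36+7-1=42; pred: 2+0-0=2
Max prey = 42 at step 11

Answer: 42 11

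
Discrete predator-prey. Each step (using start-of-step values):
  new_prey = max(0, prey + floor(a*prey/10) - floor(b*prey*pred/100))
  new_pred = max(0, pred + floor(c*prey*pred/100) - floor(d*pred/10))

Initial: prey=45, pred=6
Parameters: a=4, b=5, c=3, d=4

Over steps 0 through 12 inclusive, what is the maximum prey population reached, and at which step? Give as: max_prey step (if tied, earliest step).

Step 1: prey: 45+18-13=50; pred: 6+8-2=12
Step 2: prey: 50+20-30=40; pred: 12+18-4=26
Step 3: prey: 40+16-52=4; pred: 26+31-10=47
Step 4: prey: 4+1-9=0; pred: 47+5-18=34
Step 5: prey: 0+0-0=0; pred: 34+0-13=21
Step 6: prey: 0+0-0=0; pred: 21+0-8=13
Step 7: prey: 0+0-0=0; pred: 13+0-5=8
Step 8: prey: 0+0-0=0; pred: 8+0-3=5
Step 9: prey: 0+0-0=0; pred: 5+0-2=3
Step 10: prey: 0+0-0=0; pred: 3+0-1=2
Step 11: prey: 0+0-0=0; pred: 2+0-0=2
Step 12: prey: 0+0-0=0; pred: 2+0-0=2
Max prey = 50 at step 1

Answer: 50 1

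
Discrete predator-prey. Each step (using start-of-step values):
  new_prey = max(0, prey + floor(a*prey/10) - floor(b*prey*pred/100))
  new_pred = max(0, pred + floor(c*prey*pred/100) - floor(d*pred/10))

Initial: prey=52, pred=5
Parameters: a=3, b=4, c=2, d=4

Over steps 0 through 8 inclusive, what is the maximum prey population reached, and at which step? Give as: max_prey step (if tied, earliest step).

Step 1: prey: 52+15-10=57; pred: 5+5-2=8
Step 2: prey: 57+17-18=56; pred: 8+9-3=14
Step 3: prey: 56+16-31=41; pred: 14+15-5=24
Step 4: prey: 41+12-39=14; pred: 24+19-9=34
Step 5: prey: 14+4-19=0; pred: 34+9-13=30
Step 6: prey: 0+0-0=0; pred: 30+0-12=18
Step 7: prey: 0+0-0=0; pred: 18+0-7=11
Step 8: prey: 0+0-0=0; pred: 11+0-4=7
Max prey = 57 at step 1

Answer: 57 1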